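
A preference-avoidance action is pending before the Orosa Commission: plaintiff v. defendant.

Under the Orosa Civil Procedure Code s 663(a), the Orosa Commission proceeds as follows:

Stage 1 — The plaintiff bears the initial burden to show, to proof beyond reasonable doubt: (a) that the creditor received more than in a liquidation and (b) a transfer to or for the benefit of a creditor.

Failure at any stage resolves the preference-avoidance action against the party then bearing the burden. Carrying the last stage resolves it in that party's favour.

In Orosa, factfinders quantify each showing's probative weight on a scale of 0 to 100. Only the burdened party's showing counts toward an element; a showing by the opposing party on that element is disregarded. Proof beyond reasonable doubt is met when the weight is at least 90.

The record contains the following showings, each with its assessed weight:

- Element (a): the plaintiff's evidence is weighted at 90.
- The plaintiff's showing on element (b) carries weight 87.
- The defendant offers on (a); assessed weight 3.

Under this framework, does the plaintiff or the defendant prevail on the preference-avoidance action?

At Stage 1 the plaintiff must meet proof beyond reasonable doubt (weight is at least 90): on (a) the weight is 90 (the defendant's 3 is given no effect), which does reach 90, so (a) meets the standard; on (b) the weight is 87, which does not reach 90, so (b) does not meet the standard.
  The plaintiff does not carry Stage 1.
So the defendant prevails.

defendant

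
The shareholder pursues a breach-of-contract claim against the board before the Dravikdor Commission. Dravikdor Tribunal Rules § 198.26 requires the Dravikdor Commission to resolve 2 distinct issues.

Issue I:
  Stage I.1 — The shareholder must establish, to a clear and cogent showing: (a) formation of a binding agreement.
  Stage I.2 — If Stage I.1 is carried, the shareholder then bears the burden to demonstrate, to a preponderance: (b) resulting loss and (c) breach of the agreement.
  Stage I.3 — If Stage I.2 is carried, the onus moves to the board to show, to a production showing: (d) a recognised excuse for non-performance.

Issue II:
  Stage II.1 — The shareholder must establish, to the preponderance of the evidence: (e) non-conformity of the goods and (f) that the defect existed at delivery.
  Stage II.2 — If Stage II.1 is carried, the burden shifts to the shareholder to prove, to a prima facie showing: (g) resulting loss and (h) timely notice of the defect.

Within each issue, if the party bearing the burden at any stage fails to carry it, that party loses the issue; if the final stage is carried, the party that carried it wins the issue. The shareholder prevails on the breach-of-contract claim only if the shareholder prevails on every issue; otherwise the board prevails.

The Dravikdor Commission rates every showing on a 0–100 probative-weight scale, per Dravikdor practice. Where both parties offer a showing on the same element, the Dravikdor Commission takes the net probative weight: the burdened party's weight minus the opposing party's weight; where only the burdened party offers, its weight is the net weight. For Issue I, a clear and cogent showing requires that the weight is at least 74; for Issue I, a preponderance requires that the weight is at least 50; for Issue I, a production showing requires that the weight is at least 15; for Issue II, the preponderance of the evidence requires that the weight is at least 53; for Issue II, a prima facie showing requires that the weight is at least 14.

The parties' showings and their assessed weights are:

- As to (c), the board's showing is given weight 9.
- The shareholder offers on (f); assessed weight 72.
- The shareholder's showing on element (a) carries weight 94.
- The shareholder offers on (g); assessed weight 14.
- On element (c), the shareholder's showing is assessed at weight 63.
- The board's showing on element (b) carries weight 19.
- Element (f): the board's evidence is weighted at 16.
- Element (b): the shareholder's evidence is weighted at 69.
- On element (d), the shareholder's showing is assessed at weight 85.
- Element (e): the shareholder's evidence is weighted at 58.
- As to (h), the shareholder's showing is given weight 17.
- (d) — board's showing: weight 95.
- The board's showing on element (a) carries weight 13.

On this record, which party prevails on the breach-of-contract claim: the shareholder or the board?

— Issue I —
At Stage I.1 the shareholder must meet a clear and cogent showing (weight is at least 74): on (a) the weight is 94 less the opposing 13 gives net 81, which does reach 74, so (a) meets the standard.
  Stage I.1 carried; the burden remains with the shareholder.
At Stage I.2 the shareholder must meet a preponderance (weight is at least 50): on (b) the weight is 69 less the opposing 19 gives net 50, ≥ 50, so (b) meets the standard; on (c) the weight is 63 less the opposing 9 gives net 54, which does reach 50, so (c) meets the standard.
  Stage I.2 carried; the burden shifts to the board.
At Stage I.3 the board must meet a production showing (weight is at least 15): on (d) the weight is 95 less the opposing 85 gives net 10, which does not reach 15, so (d) does not meet the standard.
  Stage I.3 not carried; the board fails its burden.
So the shareholder prevails on this issue.
— Issue II —
At Stage II.1 the shareholder must meet the preponderance of the evidence (weight is at least 53): on (e) the weight is 58, which does reach 53, so (e) meets the standard; on (f) the weight is 72 less the opposing 16 gives net 56, which does reach 53, so (f) meets the standard.
  All elements met. The shareholder retains the burden for Stage II.2.
At Stage II.2 the shareholder must meet a prima facie showing (weight is at least 14): on (g) the weight is 14, ≥ 14, so (g) meets the standard; on (h) the weight is 17, which does reach 14, so (h) meets the standard.
  The shareholder carries the last stage.
All stages carried — the shareholder prevails on this issue.
Per-issue: Issue I → shareholder; Issue II → shareholder. The shareholder must prevail on every issue; overall, the shareholder prevails.

shareholder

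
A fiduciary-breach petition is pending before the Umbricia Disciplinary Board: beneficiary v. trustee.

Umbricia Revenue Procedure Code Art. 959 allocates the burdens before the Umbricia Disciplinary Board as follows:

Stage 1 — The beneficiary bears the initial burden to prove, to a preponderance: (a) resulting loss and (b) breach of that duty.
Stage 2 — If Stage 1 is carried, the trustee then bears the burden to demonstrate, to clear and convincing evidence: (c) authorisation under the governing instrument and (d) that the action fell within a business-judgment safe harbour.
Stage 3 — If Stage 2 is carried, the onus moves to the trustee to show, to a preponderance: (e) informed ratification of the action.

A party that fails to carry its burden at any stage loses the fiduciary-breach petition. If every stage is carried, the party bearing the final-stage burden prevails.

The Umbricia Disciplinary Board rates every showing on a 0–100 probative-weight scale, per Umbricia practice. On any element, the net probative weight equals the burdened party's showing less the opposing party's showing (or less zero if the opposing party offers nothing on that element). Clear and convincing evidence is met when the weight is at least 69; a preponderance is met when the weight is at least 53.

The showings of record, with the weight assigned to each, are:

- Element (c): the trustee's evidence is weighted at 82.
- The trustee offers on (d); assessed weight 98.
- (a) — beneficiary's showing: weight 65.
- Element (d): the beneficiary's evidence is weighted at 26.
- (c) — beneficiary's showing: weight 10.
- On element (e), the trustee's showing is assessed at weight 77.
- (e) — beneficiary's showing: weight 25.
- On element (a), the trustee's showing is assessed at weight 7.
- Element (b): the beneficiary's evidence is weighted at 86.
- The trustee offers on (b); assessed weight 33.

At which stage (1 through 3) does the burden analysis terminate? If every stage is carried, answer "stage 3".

Stage 1 — burden on beneficiary; standard: a preponderance (weight is at least 53).
    (a): 65 − 7 = 58 ≥ 53 [met]
    (b): 86 − 33 = 53 ≥ 53 [met]
  Stage 1 carried; the burden shifts to the trustee.
Stage 2 — burden on trustee; standard: clear and convincing evidence (weight is at least 69).
    (c): 82 − 10 = 72 ≥ 69 [met]
    (d): 98 − 26 = 72 ≥ 69 [met]
  Stage 2 is satisfied; the trustee continues to bear the burden.
Stage 3 — burden on trustee; standard: a preponderance (weight is at least 53).
    (e): 77 − 25 = 52 < 53 [not met]
  The trustee does not carry Stage 3.
The analysis ends at Stage 3; the beneficiary prevails.

stage 3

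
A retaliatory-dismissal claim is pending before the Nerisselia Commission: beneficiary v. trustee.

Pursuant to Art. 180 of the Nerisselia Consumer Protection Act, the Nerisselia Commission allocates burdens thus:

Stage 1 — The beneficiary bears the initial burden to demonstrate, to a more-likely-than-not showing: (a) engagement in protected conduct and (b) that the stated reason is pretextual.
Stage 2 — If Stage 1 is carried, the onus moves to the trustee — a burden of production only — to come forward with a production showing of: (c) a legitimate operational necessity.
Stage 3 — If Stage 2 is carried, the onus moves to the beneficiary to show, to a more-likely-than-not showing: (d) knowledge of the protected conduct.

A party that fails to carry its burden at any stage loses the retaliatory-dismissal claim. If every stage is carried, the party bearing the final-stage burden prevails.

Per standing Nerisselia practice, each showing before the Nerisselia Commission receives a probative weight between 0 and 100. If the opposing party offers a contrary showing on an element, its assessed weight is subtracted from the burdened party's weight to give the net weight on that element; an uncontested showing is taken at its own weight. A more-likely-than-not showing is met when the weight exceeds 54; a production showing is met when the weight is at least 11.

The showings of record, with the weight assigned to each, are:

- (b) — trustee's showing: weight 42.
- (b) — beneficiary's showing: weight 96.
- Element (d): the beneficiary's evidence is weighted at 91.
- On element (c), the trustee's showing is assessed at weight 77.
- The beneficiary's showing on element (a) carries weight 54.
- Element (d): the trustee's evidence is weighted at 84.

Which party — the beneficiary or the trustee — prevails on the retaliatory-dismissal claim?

trustee

Stage 1 — burden on beneficiary; standard: a more-likely-than-not showing (weight exceeds 54).
    (a): 54 ≤ 54 [not met]
    (b): 96 − 42 = 54 ≤ 54 [not met]
  The beneficiary does not carry Stage 1.
The trustee prevails.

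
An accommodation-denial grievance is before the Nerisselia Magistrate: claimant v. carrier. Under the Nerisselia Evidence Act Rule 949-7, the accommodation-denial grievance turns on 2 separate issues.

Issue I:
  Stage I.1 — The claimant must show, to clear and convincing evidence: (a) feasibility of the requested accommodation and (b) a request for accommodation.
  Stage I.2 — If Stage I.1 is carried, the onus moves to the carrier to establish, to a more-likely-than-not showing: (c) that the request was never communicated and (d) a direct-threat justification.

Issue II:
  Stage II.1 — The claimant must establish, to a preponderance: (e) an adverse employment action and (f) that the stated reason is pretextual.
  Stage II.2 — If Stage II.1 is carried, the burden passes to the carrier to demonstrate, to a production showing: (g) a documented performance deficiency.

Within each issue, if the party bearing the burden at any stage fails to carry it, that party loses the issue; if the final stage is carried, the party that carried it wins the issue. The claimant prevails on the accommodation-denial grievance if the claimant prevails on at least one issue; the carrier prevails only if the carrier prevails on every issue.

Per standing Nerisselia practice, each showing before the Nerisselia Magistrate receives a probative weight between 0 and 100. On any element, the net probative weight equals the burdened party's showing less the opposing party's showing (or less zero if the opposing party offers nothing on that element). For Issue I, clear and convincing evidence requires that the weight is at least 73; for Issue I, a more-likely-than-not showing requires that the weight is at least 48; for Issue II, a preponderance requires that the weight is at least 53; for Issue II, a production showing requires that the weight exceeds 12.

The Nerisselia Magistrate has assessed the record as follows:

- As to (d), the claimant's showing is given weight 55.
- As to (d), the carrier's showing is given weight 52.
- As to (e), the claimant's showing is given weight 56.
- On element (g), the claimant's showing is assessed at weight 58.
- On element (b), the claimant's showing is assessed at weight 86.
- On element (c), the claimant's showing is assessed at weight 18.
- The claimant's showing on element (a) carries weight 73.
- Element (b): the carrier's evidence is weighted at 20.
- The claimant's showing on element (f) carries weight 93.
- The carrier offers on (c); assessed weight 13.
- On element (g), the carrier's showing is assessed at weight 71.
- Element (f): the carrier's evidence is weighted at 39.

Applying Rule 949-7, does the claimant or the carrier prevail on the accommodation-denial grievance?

— Issue I —
Stage I.1 — burden on claimant; standard: clear and convincing evidence (weight is at least 73).
    (a): 73 ≥ 73 [met]
    (b): 86 − 20 = 66 < 73 [not met]
  The claimant does not carry Stage I.1.
The analysis ends at Stage I.1; the carrier prevails on this issue.
— Issue II —
Stage II.1 — burden on claimant; standard: a preponderance (weight is at least 53).
    (e): 56 ≥ 53 [met]
    (f): 93 − 39 = 54 ≥ 53 [met]
  The claimant carries Stage II.1; the carrier now bears the burden.
Stage II.2 — burden on carrier; standard: a production showing (weight exceeds 12).
    (g): 71 − 58 = 13 > 12 [met]
  Stage II.2 carried; the final stage is satisfied.
Every stage carried; the carrier prevails on this issue.
Per-issue: Issue I → carrier; Issue II → carrier. The claimant must prevail on at least one issue; overall, the carrier prevails.

carrier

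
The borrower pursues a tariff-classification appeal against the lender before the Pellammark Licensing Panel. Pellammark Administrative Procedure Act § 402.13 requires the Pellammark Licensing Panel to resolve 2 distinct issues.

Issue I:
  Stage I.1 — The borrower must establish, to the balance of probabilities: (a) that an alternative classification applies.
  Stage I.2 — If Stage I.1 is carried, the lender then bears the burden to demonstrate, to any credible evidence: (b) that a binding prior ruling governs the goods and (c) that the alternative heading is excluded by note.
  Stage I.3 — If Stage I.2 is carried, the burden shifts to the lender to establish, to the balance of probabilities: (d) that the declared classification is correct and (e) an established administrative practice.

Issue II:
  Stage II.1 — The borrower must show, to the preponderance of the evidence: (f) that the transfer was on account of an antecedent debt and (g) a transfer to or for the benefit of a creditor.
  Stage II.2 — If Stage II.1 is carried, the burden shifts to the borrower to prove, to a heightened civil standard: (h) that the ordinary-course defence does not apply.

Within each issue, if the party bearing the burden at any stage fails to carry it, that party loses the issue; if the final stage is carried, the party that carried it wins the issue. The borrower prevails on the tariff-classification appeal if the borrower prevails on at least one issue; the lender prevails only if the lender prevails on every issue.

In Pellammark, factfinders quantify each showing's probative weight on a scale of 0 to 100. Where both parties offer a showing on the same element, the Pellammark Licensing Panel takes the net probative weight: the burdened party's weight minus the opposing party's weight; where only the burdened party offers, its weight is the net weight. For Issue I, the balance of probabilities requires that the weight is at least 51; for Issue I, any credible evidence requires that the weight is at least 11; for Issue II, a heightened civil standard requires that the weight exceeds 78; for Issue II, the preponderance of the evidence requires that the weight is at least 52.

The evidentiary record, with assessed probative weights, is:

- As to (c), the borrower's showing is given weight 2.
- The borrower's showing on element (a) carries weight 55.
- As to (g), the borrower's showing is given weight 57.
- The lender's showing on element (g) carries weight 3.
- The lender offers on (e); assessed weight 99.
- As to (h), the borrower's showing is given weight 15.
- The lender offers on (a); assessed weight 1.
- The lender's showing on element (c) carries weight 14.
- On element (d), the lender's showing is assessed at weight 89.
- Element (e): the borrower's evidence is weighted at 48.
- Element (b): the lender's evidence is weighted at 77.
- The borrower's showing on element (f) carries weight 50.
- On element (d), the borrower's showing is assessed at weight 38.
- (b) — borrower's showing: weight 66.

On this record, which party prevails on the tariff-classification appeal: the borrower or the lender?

lender

— Issue I —
Stage I.1 — burden on borrower; standard: the balance of probabilities (weight is at least 51).
    (a): 55 − 1 = 54 ≥ 51 [met]
  All elements met. The burden passes to the lender.
Stage I.2 — burden on lender; standard: any credible evidence (weight is at least 11).
    (b): 77 − 66 = 11 ≥ 11 [met]
    (c): 14 − 2 = 12 ≥ 11 [met]
  Stage I.2 is satisfied; the lender continues to bear the burden.
Stage I.3 — burden on lender; standard: the balance of probabilities (weight is at least 51).
    (d): 89 − 38 = 51 ≥ 51 [met]
    (e): 99 − 48 = 51 ≥ 51 [met]
  The lender carries the last stage.
Every stage carried; the lender prevails on this issue.
— Issue II —
Stage II.1 — burden on borrower; standard: the preponderance of the evidence (weight is at least 52).
    (f): 50 < 52 [not met]
    (g): 57 − 3 = 54 ≥ 52 [met]
  Stage II.1 not carried; the borrower fails its burden.
The lender prevails on this issue.
Per-issue: Issue I → lender; Issue II → lender. The borrower must prevail on at least one issue; overall, the lender prevails.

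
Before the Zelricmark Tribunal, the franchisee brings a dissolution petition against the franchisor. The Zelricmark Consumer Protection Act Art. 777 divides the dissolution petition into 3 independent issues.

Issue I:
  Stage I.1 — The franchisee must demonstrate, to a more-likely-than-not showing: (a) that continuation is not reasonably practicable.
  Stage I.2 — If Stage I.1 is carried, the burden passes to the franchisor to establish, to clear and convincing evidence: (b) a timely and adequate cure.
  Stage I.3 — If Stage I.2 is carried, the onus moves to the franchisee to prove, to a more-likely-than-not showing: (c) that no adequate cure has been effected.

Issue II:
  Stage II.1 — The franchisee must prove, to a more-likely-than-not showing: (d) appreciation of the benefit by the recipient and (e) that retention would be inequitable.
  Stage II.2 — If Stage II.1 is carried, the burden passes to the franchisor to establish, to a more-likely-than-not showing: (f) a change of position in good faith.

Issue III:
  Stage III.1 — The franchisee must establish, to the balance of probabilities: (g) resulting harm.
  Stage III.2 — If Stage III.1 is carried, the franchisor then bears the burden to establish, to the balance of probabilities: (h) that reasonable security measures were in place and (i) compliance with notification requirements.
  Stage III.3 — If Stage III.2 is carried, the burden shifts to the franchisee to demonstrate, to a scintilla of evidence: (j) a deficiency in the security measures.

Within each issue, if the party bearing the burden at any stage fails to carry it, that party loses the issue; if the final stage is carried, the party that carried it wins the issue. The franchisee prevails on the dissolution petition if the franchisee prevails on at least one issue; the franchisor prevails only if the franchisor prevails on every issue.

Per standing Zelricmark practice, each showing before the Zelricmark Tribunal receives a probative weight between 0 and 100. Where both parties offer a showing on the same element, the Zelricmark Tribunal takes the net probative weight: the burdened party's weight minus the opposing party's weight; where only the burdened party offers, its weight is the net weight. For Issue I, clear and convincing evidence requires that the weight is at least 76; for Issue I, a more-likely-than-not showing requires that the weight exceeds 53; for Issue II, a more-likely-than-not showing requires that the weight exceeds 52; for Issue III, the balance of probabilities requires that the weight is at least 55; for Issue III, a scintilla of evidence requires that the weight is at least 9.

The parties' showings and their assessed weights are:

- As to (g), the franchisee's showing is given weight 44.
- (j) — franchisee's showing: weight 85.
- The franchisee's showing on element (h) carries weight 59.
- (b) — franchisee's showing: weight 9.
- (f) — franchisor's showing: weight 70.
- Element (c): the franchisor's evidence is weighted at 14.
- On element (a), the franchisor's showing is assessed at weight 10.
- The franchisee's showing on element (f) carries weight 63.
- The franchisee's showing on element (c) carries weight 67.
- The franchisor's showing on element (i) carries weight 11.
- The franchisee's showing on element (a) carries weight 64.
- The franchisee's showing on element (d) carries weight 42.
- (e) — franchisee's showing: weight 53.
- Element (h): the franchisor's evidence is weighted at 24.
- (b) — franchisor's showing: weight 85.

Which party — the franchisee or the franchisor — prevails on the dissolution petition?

franchisor

— Issue I —
Stage I.1 (franchisee, a more-likely-than-not showing, weight exceeds 53): (a) net 64−10=54 > 53 — meets.
  Stage I.1 carried; the burden shifts to the franchisor.
Stage I.2 (franchisor, clear and convincing evidence, weight is at least 76): (b) net 85−9=76 ≥ 76 — meets.
  Stage I.2 carried; the burden shifts to the franchisee.
Stage I.3 (franchisee, a more-likely-than-not showing, weight exceeds 53): (c) net 67−14=53 ≤ 53 — fails.
  Not every element is met, so the franchisee fails to carry Stage I.3.
The analysis ends at Stage I.3; the franchisor prevails on this issue.
— Issue II —
Stage II.1 (franchisee, a more-likely-than-not showing, weight exceeds 52): (d) 42 ≤ 52 — fails; (e) 53 > 52 — meets.
  Stage II.1 not carried; the franchisee fails its burden.
The franchisor prevails on this issue.
— Issue III —
Stage III.1 (franchisee, the balance of probabilities, weight is at least 55): (g) 44 < 55 — fails.
  Stage III.1 not carried; the franchisee fails its burden.
So the franchisor prevails on this issue.
Per-issue: Issue I → franchisor; Issue II → franchisor; Issue III → franchisor. The franchisee must prevail on at least one issue; overall, the franchisor prevails.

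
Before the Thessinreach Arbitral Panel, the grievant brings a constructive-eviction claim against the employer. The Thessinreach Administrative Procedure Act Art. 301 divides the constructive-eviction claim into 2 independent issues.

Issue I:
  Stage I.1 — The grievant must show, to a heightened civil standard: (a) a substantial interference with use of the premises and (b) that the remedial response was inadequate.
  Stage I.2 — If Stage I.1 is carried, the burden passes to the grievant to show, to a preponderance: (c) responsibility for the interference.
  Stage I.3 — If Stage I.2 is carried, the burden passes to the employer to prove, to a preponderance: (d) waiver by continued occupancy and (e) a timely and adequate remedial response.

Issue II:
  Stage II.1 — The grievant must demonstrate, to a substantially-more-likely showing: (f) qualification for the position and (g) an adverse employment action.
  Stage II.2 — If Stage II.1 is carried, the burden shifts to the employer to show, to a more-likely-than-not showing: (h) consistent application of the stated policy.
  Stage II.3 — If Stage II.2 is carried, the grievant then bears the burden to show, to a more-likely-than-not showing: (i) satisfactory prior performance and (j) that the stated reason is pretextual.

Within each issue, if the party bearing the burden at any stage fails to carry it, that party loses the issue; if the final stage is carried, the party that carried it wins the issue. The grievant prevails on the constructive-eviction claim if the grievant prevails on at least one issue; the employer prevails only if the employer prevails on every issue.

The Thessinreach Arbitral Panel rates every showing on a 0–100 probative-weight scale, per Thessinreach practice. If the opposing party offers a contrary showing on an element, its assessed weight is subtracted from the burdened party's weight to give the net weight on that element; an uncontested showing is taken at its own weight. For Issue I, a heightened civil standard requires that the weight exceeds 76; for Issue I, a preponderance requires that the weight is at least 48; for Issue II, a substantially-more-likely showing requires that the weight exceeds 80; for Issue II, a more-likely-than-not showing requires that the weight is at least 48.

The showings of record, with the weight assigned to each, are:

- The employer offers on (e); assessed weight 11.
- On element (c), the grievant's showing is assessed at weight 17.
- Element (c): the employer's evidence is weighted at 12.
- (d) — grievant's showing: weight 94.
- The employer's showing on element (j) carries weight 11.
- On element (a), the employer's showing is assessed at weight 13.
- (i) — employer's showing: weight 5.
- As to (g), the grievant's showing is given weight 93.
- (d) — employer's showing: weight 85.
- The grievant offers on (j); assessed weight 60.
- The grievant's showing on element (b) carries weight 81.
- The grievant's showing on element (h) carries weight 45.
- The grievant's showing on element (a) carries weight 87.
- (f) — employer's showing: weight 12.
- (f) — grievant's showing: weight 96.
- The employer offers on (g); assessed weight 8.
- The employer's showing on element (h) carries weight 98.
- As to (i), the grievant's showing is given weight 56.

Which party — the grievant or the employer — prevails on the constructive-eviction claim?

grievant

— Issue I —
At Stage I.1 the grievant must meet a heightened civil standard (weight exceeds 76): on (a) the weight is 87 less the opposing 13 gives net 74, which does not exceed 76, so (a) does not meet the standard; on (b) the weight is 81, > 76, so (b) meets the standard.
  Not every element is met, so the grievant fails to carry Stage I.1.
The analysis ends at Stage I.1; the employer prevails on this issue.
— Issue II —
At Stage II.1 the grievant must meet a substantially-more-likely showing (weight exceeds 80): on (f) the weight is 96 less the opposing 12 gives net 84, which does exceed 80, so (f) meets the standard; on (g) the weight is 93 less the opposing 8 gives net 85, which does exceed 80, so (g) meets the standard.
  All elements met. The burden passes to the employer.
At Stage II.2 the employer must meet a more-likely-than-not showing (weight is at least 48): on (h) the weight is 98 less the opposing 45 gives net 53, which does reach 48, so (h) meets the standard.
  The employer carries Stage II.2; the grievant now bears the burden.
At Stage II.3 the grievant must meet a more-likely-than-not showing (weight is at least 48): on (i) the weight is 56 less the opposing 5 gives net 51, ≥ 48, so (i) meets the standard; on (j) the weight is 60 less the opposing 11 gives net 49, ≥ 48, so (j) meets the standard.
  All elements met at the final stage.
All stages carried — the grievant prevails on this issue.
Per-issue: Issue I → employer; Issue II → grievant. The grievant must prevail on at least one issue; overall, the grievant prevails.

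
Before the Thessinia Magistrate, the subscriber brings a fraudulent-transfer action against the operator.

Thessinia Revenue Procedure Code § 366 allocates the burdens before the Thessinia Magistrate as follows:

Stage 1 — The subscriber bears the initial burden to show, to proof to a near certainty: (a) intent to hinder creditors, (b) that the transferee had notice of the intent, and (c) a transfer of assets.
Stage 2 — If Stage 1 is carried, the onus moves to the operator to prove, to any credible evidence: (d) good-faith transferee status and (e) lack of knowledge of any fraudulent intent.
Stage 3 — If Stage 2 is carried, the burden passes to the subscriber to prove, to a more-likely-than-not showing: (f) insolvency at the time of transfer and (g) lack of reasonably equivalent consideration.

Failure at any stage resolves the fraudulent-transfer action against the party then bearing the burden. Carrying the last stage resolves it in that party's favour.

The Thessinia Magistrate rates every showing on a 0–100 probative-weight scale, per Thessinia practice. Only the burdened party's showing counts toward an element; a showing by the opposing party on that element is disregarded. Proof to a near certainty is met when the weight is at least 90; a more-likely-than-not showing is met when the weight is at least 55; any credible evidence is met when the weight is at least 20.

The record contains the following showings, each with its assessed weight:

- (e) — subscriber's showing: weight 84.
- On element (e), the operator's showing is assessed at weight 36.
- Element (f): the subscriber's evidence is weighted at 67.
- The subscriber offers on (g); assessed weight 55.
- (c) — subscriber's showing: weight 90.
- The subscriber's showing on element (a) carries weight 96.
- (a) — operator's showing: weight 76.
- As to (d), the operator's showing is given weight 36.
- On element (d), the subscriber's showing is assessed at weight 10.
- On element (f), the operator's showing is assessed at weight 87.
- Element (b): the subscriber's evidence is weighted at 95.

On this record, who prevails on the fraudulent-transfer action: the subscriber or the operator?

Stage 1 (subscriber, proof to a near certainty, weight is at least 90): (a) 96 (operator's 76 disregarded) ≥ 90 — meets; (b) 95 ≥ 90 — meets; (c) 90 ≥ 90 — meets.
  All elements met. The burden passes to the operator.
Stage 2 (operator, any credible evidence, weight is at least 20): (d) 36 (subscriber's 10 disregarded) ≥ 20 — meets; (e) 36 (subscriber's 84 disregarded) ≥ 20 — meets.
  The operator carries Stage 2; the subscriber now bears the burden.
Stage 3 (subscriber, a more-likely-than-not showing, weight is at least 55): (f) 67 (operator's 87 disregarded) ≥ 55 — meets; (g) 55 ≥ 55 — meets.
  The subscriber carries the last stage.
All stages carried — the subscriber prevails.

subscriber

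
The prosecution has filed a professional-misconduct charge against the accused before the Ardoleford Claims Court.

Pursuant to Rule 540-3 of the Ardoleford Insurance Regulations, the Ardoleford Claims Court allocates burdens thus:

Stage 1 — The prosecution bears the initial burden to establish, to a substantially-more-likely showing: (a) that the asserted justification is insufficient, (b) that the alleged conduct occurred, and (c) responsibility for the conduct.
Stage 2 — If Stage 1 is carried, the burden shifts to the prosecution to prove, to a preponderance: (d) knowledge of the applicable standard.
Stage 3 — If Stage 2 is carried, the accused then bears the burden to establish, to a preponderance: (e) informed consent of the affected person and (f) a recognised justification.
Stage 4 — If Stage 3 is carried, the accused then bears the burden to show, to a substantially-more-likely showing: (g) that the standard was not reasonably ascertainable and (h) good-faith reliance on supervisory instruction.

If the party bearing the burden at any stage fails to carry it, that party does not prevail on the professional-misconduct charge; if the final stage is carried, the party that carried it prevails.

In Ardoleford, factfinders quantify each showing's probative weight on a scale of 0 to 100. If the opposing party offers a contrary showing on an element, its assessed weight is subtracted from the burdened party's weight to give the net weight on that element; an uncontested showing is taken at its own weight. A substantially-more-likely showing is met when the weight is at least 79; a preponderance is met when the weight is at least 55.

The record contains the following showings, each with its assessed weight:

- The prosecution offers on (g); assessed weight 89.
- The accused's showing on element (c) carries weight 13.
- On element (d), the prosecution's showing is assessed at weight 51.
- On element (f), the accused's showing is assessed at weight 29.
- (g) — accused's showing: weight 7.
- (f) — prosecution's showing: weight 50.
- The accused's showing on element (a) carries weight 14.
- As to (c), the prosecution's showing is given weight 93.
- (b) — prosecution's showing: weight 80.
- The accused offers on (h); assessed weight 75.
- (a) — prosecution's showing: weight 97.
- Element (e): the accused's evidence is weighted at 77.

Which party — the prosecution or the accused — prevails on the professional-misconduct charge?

accused

Stage 1 (prosecution, a substantially-more-likely showing, weight is at least 79): (a) net 97−14=83 ≥ 79 — meets; (b) 80 ≥ 79 — meets; (c) net 93−13=80 ≥ 79 — meets.
  Stage 1 carried; the burden remains with the prosecution.
Stage 2 (prosecution, a preponderance, weight is at least 55): (d) 51 < 55 — fails.
  Not every element is met, so the prosecution fails to carry Stage 2.
So the accused prevails.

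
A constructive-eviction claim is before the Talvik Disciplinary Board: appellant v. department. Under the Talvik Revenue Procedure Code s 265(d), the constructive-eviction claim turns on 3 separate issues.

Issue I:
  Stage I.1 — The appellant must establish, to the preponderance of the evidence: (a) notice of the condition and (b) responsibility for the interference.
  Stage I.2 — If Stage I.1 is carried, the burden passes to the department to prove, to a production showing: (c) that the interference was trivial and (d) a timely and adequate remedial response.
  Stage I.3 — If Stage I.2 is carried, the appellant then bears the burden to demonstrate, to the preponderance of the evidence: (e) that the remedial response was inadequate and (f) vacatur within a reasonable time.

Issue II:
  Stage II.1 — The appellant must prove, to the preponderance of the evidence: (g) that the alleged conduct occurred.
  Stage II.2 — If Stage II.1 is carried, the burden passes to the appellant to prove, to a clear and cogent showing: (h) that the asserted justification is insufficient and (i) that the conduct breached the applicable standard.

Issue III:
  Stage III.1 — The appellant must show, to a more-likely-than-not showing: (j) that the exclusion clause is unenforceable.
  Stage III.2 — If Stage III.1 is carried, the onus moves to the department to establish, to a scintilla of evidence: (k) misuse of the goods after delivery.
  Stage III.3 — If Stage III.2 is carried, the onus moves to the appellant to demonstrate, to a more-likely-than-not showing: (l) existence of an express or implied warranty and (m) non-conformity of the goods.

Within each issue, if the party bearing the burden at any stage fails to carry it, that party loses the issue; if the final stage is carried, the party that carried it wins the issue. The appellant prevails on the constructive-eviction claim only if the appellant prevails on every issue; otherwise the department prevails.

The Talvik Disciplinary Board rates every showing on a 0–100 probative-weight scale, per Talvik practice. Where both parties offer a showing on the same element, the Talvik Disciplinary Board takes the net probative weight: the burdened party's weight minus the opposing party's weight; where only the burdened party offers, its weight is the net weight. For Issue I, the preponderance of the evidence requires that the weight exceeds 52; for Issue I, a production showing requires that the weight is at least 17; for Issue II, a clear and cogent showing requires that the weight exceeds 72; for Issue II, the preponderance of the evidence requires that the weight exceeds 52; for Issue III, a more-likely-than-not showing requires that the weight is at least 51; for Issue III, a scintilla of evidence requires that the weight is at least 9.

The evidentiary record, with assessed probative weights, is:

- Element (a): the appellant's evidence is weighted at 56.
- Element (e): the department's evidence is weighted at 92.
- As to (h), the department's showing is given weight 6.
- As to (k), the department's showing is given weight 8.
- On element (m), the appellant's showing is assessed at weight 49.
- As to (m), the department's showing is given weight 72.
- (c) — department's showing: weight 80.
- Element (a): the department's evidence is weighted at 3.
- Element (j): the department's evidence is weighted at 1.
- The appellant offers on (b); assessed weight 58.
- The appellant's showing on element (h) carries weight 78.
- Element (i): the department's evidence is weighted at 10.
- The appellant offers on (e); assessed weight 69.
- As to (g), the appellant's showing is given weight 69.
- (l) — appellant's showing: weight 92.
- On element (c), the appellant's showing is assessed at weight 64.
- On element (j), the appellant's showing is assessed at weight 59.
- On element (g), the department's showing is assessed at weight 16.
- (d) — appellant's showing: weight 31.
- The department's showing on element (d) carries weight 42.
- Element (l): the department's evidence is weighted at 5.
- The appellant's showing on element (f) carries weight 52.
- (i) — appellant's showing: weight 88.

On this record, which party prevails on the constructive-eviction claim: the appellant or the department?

department

— Issue I —
At Stage I.1 the appellant must meet the preponderance of the evidence (weight exceeds 52): on (a) the weight is 56 less the opposing 3 gives net 53, > 52, so (a) meets the standard; on (b) the weight is 58, which does exceed 52, so (b) meets the standard.
  Stage I.1 carried; the burden shifts to the department.
At Stage I.2 the department must meet a production showing (weight is at least 17): on (c) the weight is 80 less the opposing 64 gives net 16, < 17, so (c) does not meet the standard; on (d) the weight is 42 less the opposing 31 gives net 11, which does not reach 17, so (d) does not meet the standard.
  Stage I.2 not carried; the department fails its burden.
The appellant prevails on this issue.
— Issue II —
Stage II.1 (appellant, the preponderance of the evidence, weight exceeds 52): (g) net 69−16=53 > 52 — meets.
  Stage II.1 is satisfied; the appellant continues to bear the burden.
Stage II.2 (appellant, a clear and cogent showing, weight exceeds 72): (h) net 78−6=72 ≤ 72 — fails; (i) net 88−10=78 > 72 — meets.
  Not every element is met, so the appellant fails to carry Stage II.2.
The department prevails on this issue.
— Issue III —
At Stage III.1 the appellant must meet a more-likely-than-not showing (weight is at least 51): on (j) the weight is 59 less the opposing 1 gives net 58, which does reach 51, so (j) meets the standard.
  Stage III.1 carried; the burden shifts to the department.
At Stage III.2 the department must meet a scintilla of evidence (weight is at least 9): on (k) the weight is 8, which does not reach 9, so (k) does not meet the standard.
  The department does not carry Stage III.2.
The appellant prevails on this issue.
Per-issue: Issue I → appellant; Issue II → department; Issue III → appellant. The appellant must prevail on every issue; overall, the department prevails.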